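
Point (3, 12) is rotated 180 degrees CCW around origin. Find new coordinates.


cos(180) = -1, sin(180) = 0
x' = 3*(-1) - 12*0 = -3
y' = 3*0 + 12*(-1) = -12

(-3, -12)


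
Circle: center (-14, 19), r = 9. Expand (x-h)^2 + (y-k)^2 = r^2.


(x+ 14)^2 + (y-19)^2 = 9^2
D = -2h = 28, E = -2k = -38
F = h^2+k^2-r^2 = 196+361-81 = 476

x^2 + y^2 + 28x - 38y + 476 = 0


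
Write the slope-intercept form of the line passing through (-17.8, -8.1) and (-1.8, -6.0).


m = (2.1)/(16.0) = 0.1312
b = y1 - m*x1 = -8.1 - (2.1*(-17.8))/(16.0) = -8.1 + 2.3362 = -5.7638

y = 0.1312x - 5.7638


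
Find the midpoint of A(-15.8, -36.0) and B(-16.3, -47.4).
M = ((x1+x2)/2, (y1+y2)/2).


Mx = (-15.8 - 16.3)/2 = -32.1/2 = -16.0500
My = (-36.0 - 47.4)/2 = -83.4/2 = -41.7000

(-16.0500, -41.7000)


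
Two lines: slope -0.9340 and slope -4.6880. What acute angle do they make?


m1-m2 = 3.754
1+m1*m2 = 5.378592
tan(theta) = |3.754/5.378592| = 0.697952
theta = arctan(|3.754/5.378592|) = 34.9132 degrees (acute angle)

34.9132 degrees


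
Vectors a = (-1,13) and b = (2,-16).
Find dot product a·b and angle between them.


a·b = -1*2 + 13*(-16) = -2 - 208 = -210
|a| = sqrt(1+169) = 13.0384
|b| = sqrt(4+256) = 16.1245
cos(theta) = -210/(sqrt(170)*sqrt(260)) = -210/sqrt(44200) = -0.998868
theta = arccos(-210/sqrt(44200)) = 177.2737 degrees

a·b = -210, theta = 177.2737 deg


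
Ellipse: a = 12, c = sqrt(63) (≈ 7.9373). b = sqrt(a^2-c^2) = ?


b^2 = 12^2 - (sqrt(63))^2 = 144 - 63 = 81
b = sqrt(81) = 9

b = 9


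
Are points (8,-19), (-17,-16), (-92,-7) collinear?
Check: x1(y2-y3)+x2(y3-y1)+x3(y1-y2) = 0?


8*(-16+ 7) - 17*(-7+ 19) - 92*(-19+ 16)
= -72 - 204 + 276 = 0

Yes, collinear (determinant = 0)


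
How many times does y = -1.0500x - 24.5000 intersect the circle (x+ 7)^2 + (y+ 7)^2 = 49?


Substitute y = -1.0500x - 24.5000: (x+ 7)^2 + (-1.0500x- 24.5000+ 7)^2 = 49
Expand to Ax^2 + Bx + C = 0, where b-k = -17.5
A = 1+m^2 = 2.1025
B = 2(m(b-k) - h) = 2(-1.0500*(-17.5) + 7) = 50.75
C = h^2 + (b-k)^2 - r^2 = 49 + 306.25 - 49 = 306.25
disc = B^2-4AC = 2575.5625 - 2575.5625 = 0
disc = 0

1 intersection point (tangent)


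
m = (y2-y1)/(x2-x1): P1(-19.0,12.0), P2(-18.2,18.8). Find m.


dy = 18.8 - 12.0 = 6.8
dx = -18.2 + 19.0 = 0.8
m = 6.8/0.8 = 8.5000

m = 8.5000


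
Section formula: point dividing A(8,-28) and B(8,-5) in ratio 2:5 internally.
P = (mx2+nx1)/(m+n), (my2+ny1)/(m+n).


Px = (2*8 + 5*8)/7 = 56/7 = 8.0000
Py = (2*(-5) + 5*(-28))/7 = -150/7 = -21.4286

P = (8.0000, -21.4286)


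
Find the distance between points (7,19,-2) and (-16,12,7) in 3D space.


dx=-23, dy=-7, dz=9
d = sqrt(529+49+81) = sqrt(659) = 25.6710

25.6710


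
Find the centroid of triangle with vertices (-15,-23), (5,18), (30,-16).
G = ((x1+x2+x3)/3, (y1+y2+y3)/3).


Gx = (-15+5+30)/3 = 20/3 = 6.6667
Gy = (-23+18- 16)/3 = -21/3 = -7.0000

G = (6.6667, -7.0000)


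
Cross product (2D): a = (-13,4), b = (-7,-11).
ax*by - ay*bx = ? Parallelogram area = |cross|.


cross = -13*(-11) - 4*(-7) = 143 + 28 = 171
Parallelogram area = |171| = 171

cross = 171, parallelogram area = 171


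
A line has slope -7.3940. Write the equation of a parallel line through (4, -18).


Parallel lines have equal slopes.
m2 = -7.3940
b2 = -18 + 7.3940*4 = 11.5760

y = -7.3940x + 11.5760


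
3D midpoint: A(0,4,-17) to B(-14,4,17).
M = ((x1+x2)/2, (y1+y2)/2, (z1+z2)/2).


Mx = (0- 14)/2 = -7.0000
My = (4+4)/2 = 4.0000
Mz = (-17+17)/2 = 0

M = (-7.0000, 4.0000, 0)


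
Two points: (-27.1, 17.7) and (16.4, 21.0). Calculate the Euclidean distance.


dx = 16.4 + 27.1 = 43.5
dy = 21.0 - 17.7 = 3.3
d = sqrt(1892.25 + 10.89) = sqrt(1903.14) = 43.6250

43.6250


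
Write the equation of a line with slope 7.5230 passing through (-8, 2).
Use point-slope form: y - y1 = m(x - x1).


y - 2 = 7.5230(x + 8)
y = 7.5230x + 2 - 7.5230*(-8)
y = 7.5230x + 62.1840

y = 7.5230x + 62.1840


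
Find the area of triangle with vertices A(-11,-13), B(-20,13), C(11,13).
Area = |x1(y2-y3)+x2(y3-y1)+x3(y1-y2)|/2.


-11*(13-13) = 0
-20*(13+ 13) = -520
11*(-13-13) = -286
sum = -806
Area = |-806|/2 = 403.0000

403.0000 sq units


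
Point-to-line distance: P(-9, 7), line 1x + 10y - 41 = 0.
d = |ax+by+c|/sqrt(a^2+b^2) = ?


|1*(-9) + 10*7 - 41| = |20| = 20
sqrt(1 + 100) = sqrt(101) = 10.0499
d = 20/sqrt(101) = 1.9901

1.9901


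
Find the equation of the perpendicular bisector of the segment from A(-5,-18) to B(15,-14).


Midpoint = (5, -16)
Slope of AB = dy/dx = 4/20 = 0.2000
Perp slope = -dx/dy = -20/4 = -5.0000
b = My - (perp slope)*Mx = -16 + (20*5)/4 = -16 + 25.0000 = 9.0000

y = -5.0000x + 9.0000


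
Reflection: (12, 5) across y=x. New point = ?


Reflection rule for y=x: (y, x)
(12, 5) -> (5, 12)

(5, 12)


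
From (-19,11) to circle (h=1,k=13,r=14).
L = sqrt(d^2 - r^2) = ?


d = sqrt((-19-1)^2 + (11-13)^2) = sqrt(400+4) = 20.0998
L = sqrt(404.0000 - 196) = sqrt(208.0000) = 14.4222

14.4222


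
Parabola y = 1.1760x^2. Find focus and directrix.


a = 1.1760
1/(4a) = 0.2126
Focus = (0, 0.2126)
Directrix: y = -0.2126

Focus = (0, 0.2126), Directrix: y = -0.2126


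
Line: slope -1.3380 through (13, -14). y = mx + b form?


y + 14 = -1.3380(x - 13)
y = -1.3380x - 14 + 1.3380*13
y = -1.3380x + 3.3940

y = -1.3380x + 3.3940


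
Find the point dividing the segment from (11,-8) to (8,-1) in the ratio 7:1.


Px = (7*8 + 1*11)/8 = 67/8 = 8.3750
Py = (7*(-1) + 1*(-8))/8 = -15/8 = -1.8750

P = (8.3750, -1.8750)


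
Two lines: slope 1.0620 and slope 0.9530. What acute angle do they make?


m1-m2 = 0.109
1+m1*m2 = 2.012086
tan(theta) = |0.109/2.012086| = 0.054173
theta = arctan(|0.109/2.012086|) = 3.1008 degrees (acute angle)

3.1008 degrees


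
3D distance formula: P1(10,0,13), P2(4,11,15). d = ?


dx=-6, dy=11, dz=2
d = sqrt(36+121+4) = sqrt(161) = 12.6886

12.6886


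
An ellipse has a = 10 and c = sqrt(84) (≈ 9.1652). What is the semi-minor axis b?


b^2 = 10^2 - (sqrt(84))^2 = 100 - 84 = 16
b = sqrt(16) = 4

b = 4


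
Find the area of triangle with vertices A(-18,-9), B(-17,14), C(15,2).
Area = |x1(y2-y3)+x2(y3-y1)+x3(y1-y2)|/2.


-18*(14-2) = -216
-17*(2+ 9) = -187
15*(-9-14) = -345
sum = -748
Area = |-748|/2 = 374.0000

374.0000 sq units


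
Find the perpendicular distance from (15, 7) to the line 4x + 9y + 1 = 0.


|4*15 + 9*7 + 1| = |124| = 124
sqrt(16 + 81) = sqrt(97) = 9.8489
d = 124/sqrt(97) = 12.5903

12.5903


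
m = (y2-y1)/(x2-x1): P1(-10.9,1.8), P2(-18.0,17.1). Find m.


dy = 17.1 - 1.8 = 15.3
dx = -18.0 + 10.9 = -7.1
m = 15.3/(-7.1) = -2.1549

m = -2.1549


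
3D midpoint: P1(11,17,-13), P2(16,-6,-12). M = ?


Mx = (11+16)/2 = 13.5000
My = (17- 6)/2 = 5.5000
Mz = (-13- 12)/2 = -12.5000

M = (13.5000, 5.5000, -12.5000)


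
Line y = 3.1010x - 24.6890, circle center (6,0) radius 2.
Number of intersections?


Substitute y = 3.1010x - 24.6890: (x-6)^2 + (3.1010x- 24.6890-0)^2 = 4
Expand to Ax^2 + Bx + C = 0, where b-k = -24.689
A = 1+m^2 = 10.616201
B = 2(m(b-k) - h) = 2(3.1010*(-24.689) - 6) = -165.121178
C = h^2 + (b-k)^2 - r^2 = 36 + 609.546721 - 4 = 641.546721
disc = B^2-4AC = 27265.0034 - 27243.1558 = 21.8476
disc > 0

2 intersection points


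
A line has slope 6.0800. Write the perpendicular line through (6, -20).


Perpendicular slope = -1/m1 = -1/6.0800 = -0.1645
b2 = y0 - m2*x0 = -20 + 6/6.0800 = -20 + 0.9868 = -19.0132

y = -0.1645x - 19.0132


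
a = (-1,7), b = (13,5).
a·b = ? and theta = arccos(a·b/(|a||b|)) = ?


a·b = -1*13 + 7*5 = -13 + 35 = 22
|a| = sqrt(1+49) = 7.0711
|b| = sqrt(169+25) = 13.9284
cos(theta) = 22/(sqrt(50)*sqrt(194)) = 22/sqrt(9700) = 0.223376
theta = arccos(22/sqrt(9700)) = 77.0926 degrees

a·b = 22, theta = 77.0926 deg


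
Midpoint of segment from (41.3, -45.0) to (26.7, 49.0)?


Mx = (41.3 + 26.7)/2 = 68.0/2 = 34.0000
My = (-45.0 + 49.0)/2 = 4.0/2 = 2.0000

(34.0000, 2.0000)


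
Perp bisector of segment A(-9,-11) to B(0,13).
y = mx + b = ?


Midpoint = (-4.5, 1)
Slope of AB = dy/dx = 24/9 = 2.6667
Perp slope = -dx/dy = -9/24 = -0.3750
b = My - (perp slope)*Mx = 1 + (9*(-4.5))/24 = 1 - 1.6875 = -0.6875

y = -0.3750x - 0.6875


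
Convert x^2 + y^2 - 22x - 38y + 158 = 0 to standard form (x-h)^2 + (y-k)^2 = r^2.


h = -D/2 = 22/2 = 11
k = -E/2 = 38/2 = 19
r^2 = h^2 + k^2 - F = 121 + 361 - 158 = 324
r = 18

Center (11, 19), radius = 18


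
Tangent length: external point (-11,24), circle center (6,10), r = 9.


d = sqrt((-11-6)^2 + (24-10)^2) = sqrt(289+196) = 22.0227
L = sqrt(485.0000 - 81) = sqrt(404.0000) = 20.0998

20.0998


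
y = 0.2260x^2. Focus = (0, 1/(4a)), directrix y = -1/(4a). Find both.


a = 0.2260
1/(4a) = 1.1062
Focus = (0, 1.1062)
Directrix: y = -1.1062

Focus = (0, 1.1062), Directrix: y = -1.1062


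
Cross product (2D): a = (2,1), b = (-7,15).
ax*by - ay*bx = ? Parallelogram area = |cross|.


cross = 2*15 - 1*(-7) = 30 + 7 = 37
Parallelogram area = |37| = 37

cross = 37, parallelogram area = 37


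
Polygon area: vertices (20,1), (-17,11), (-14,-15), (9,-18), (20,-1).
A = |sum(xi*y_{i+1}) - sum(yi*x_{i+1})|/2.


sum(xi*y_{i+1}) = 20*11 - 17*(-15) - 14*(-18) + 9*(-1) + 20*1 = 738
sum(yi*x_{i+1}) = 1*(-17) + 11*(-14) - 15*9 - 18*20 - 1*20 = -686
Area = |738 + 686|/2 = 1424/2 = 712.0000

712.0000 sq units


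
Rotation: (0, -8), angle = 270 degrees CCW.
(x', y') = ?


cos(270) = 0, sin(270) = -1
x' = 0*0 + 8*(-1) = -8
y' = 0*(-1) - 8*0 = 0

(-8, 0)


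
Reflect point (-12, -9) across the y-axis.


Reflection rule for y-axis: (-x, y)
(-12, -9) -> (12, -9)

(12, -9)


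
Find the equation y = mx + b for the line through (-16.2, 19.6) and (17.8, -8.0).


m = (-27.6)/(34.0) = -0.8118
b = y1 - m*x1 = 19.6 - (-27.6*(-16.2))/(34.0) = 19.6 - 13.1506 = 6.4494

y = -0.8118x + 6.4494


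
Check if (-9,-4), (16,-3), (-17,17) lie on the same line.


-9*(-3-17) + 16*(17+ 4) - 17*(-4+ 3)
= 180 + 336 + 17 = 533

No, not collinear (determinant = 533)


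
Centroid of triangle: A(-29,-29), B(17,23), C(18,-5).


Gx = (-29+17+18)/3 = 6/3 = 2.0000
Gy = (-29+23- 5)/3 = -11/3 = -3.6667

G = (2.0000, -3.6667)


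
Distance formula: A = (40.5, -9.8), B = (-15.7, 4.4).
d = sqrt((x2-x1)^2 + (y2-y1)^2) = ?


dx = -15.7 - 40.5 = -56.2
dy = 4.4 + 9.8 = 14.2
d = sqrt(3158.44 + 201.64) = sqrt(3360.08) = 57.9662

57.9662


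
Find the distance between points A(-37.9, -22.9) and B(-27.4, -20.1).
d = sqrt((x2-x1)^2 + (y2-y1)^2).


dx = -27.4 + 37.9 = 10.5
dy = -20.1 + 22.9 = 2.8
d = sqrt(110.25 + 7.84) = sqrt(118.09) = 10.8669

10.8669


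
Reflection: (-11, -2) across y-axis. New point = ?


Reflection rule for y-axis: (-x, y)
(-11, -2) -> (11, -2)

(11, -2)


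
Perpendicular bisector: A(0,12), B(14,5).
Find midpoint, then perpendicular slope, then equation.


Midpoint = (7, 8.5)
Slope of AB = dy/dx = -7/14 = -0.5000
Perp slope = -dx/dy = 14/7 = 2.0000
b = My - (perp slope)*Mx = 8.5 + (14*7)/(-7) = 8.5 - 14.0000 = -5.5000

y = 2.0000x - 5.5000


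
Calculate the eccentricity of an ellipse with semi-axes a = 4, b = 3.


c = sqrt(16-9) = sqrt(7) = 2.6458
e = c/a = sqrt(7)/4 = 0.6614

e = 0.6614


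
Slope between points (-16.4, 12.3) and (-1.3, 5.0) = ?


dy = 5.0 - 12.3 = -7.3
dx = -1.3 + 16.4 = 15.1
m = -7.3/15.1 = -0.4834

m = -0.4834


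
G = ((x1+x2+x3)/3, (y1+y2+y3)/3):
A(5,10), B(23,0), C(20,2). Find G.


Gx = (5+23+20)/3 = 48/3 = 16.0000
Gy = (10+0+2)/3 = 12/3 = 4.0000

G = (16.0000, 4.0000)


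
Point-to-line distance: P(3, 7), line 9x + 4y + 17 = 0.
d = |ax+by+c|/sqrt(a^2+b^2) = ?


|9*3 + 4*7 + 17| = |72| = 72
sqrt(81 + 16) = sqrt(97) = 9.8489
d = 72/sqrt(97) = 7.3105

7.3105


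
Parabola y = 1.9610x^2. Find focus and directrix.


a = 1.9610
1/(4a) = 0.1275
Focus = (0, 0.1275)
Directrix: y = -0.1275

Focus = (0, 0.1275), Directrix: y = -0.1275


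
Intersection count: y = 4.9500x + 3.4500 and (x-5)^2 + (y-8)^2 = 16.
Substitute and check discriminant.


Substitute y = 4.9500x + 3.4500: (x-5)^2 + (4.9500x+3.4500-8)^2 = 16
Expand to Ax^2 + Bx + C = 0, where b-k = -4.55
A = 1+m^2 = 25.5025
B = 2(m(b-k) - h) = 2(4.9500*(-4.55) - 5) = -55.045
C = h^2 + (b-k)^2 - r^2 = 25 + 20.7025 - 16 = 29.7025
disc = B^2-4AC = 3029.9520 - 3029.9520 = 0
disc = 0

1 intersection point (tangent)


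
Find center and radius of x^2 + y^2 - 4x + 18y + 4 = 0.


h = -D/2 = 4/2 = 2
k = -E/2 = -18/2 = -9
r^2 = h^2 + k^2 - F = 4 + 81 - 4 = 81
r = 9

Center (2, -9), radius = 9


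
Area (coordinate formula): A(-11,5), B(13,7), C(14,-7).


-11*(7+ 7) = -154
13*(-7-5) = -156
14*(5-7) = -28
sum = -338
Area = |-338|/2 = 169.0000

169.0000 sq units


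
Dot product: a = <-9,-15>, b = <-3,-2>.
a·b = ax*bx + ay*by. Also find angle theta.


a·b = -9*(-3) - 15*(-2) = 27 + 30 = 57
|a| = sqrt(81+225) = 17.4929
|b| = sqrt(9+4) = 3.6056
cos(theta) = 57/(sqrt(306)*sqrt(13)) = 57/sqrt(3978) = 0.903738
theta = arccos(57/sqrt(3978)) = 25.3462 degrees

a·b = 57, theta = 25.3462 deg


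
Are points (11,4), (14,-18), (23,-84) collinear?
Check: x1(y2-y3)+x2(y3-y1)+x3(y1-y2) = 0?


11*(-18+ 84) + 14*(-84-4) + 23*(4+ 18)
= 726 - 1232 + 506 = 0

Yes, collinear (determinant = 0)


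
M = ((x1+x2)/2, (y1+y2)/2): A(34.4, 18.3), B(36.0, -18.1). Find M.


Mx = (34.4 + 36.0)/2 = 70.4/2 = 35.2000
My = (18.3 - 18.1)/2 = 0.2/2 = 0.1000

(35.2000, 0.1000)


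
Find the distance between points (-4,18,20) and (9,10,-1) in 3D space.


dx=13, dy=-8, dz=-21
d = sqrt(169+64+441) = sqrt(674) = 25.9615

25.9615


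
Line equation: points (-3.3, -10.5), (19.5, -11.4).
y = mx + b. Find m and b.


m = (-0.9)/(22.8) = -0.0395
b = y1 - m*x1 = -10.5 - (-0.9*(-3.3))/(22.8) = -10.5 - 0.1303 = -10.6303

y = -0.0395x - 10.6303


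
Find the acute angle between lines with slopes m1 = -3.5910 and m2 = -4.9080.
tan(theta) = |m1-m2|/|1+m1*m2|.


m1-m2 = 1.317
1+m1*m2 = 18.624628
tan(theta) = |1.317/18.624628| = 0.070713
theta = arctan(|1.317/18.624628|) = 4.0448 degrees (acute angle)

4.0448 degrees


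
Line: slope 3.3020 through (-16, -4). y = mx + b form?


y + 4 = 3.3020(x + 16)
y = 3.3020x - 4 - 3.3020*(-16)
y = 3.3020x + 48.8320

y = 3.3020x + 48.8320


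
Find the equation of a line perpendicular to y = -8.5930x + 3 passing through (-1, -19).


Perpendicular slope = -1/m1 = -1/(-8.5930) = 0.1164
b2 = y0 - m2*x0 = -19 - 1/(-8.5930) = -19 + 0.1164 = -18.8836

y = 0.1164x - 18.8836


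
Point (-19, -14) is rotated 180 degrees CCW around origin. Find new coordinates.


cos(180) = -1, sin(180) = 0
x' = -19*(-1) + 14*0 = 19
y' = -19*0 - 14*(-1) = 14

(19, 14)


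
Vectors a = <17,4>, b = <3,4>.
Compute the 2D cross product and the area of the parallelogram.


cross = 17*4 - 4*3 = 68 - 12 = 56
Parallelogram area = |56| = 56

cross = 56, parallelogram area = 56


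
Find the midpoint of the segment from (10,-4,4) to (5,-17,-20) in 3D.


Mx = (10+5)/2 = 7.5000
My = (-4- 17)/2 = -10.5000
Mz = (4- 20)/2 = -8.0000

M = (7.5000, -10.5000, -8.0000)


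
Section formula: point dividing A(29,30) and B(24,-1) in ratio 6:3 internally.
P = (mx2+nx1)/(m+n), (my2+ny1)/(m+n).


Px = (6*24 + 3*29)/9 = 231/9 = 25.6667
Py = (6*(-1) + 3*30)/9 = 84/9 = 9.3333

P = (25.6667, 9.3333)


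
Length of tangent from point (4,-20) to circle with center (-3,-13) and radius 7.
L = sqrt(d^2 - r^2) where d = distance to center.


d = sqrt((4+ 3)^2 + (-20+ 13)^2) = sqrt(49+49) = 9.8995
L = sqrt(98.0000 - 49) = sqrt(49.0000) = 7.0000

7.0000


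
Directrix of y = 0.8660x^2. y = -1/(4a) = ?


a = 0.8660
1/(4a) = 0.2887
directrix: y = -0.2887 = -0.2887

y = -0.2887


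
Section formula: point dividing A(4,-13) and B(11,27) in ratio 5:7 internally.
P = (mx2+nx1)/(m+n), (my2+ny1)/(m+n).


Px = (5*11 + 7*4)/12 = 83/12 = 6.9167
Py = (5*27 + 7*(-13))/12 = 44/12 = 3.6667

P = (6.9167, 3.6667)


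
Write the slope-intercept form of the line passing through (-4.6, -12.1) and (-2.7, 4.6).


m = (16.7)/(1.9) = 8.7895
b = y1 - m*x1 = -12.1 - (16.7*(-4.6))/(1.9) = -12.1 + 40.4316 = 28.3316

y = 8.7895x + 28.3316


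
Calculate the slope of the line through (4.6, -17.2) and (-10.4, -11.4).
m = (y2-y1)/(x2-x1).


dy = -11.4 + 17.2 = 5.8
dx = -10.4 - 4.6 = -15.0
m = 5.8/(-15.0) = -0.3867

m = -0.3867


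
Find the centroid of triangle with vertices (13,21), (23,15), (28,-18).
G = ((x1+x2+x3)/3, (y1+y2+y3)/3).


Gx = (13+23+28)/3 = 64/3 = 21.3333
Gy = (21+15- 18)/3 = 18/3 = 6.0000

G = (21.3333, 6.0000)


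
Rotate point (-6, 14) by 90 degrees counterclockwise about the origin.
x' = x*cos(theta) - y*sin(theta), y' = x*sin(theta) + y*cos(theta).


cos(90) = 0, sin(90) = 1
x' = -6*0 - 14*1 = -14
y' = -6*1 + 14*0 = -6

(-14, -6)


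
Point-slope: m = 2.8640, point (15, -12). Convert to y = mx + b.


y + 12 = 2.8640(x - 15)
y = 2.8640x - 12 - 2.8640*15
y = 2.8640x - 54.9600

y = 2.8640x - 54.9600


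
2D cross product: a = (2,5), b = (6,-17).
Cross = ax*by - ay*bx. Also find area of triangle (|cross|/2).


cross = 2*(-17) - 5*6 = -34 - 30 = -64
Triangle area = |-64|/2 = 64/2 = 32.0000

cross = -64, triangle area = 32.0000


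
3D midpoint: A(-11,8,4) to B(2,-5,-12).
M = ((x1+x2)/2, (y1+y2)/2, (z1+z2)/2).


Mx = (-11+2)/2 = -4.5000
My = (8- 5)/2 = 1.5000
Mz = (4- 12)/2 = -4.0000

M = (-4.5000, 1.5000, -4.0000)


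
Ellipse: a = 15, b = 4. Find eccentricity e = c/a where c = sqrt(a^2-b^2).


c = sqrt(225-16) = sqrt(209) = 14.4568
e = c/a = sqrt(209)/15 = 0.9638

e = 0.9638


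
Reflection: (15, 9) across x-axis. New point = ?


Reflection rule for x-axis: (x, -y)
(15, 9) -> (15, -9)

(15, -9)


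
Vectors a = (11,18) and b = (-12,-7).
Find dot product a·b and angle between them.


a·b = 11*(-12) + 18*(-7) = -132 - 126 = -258
|a| = sqrt(121+324) = 21.0950
|b| = sqrt(144+49) = 13.8924
cos(theta) = -258/(sqrt(445)*sqrt(193)) = -258/sqrt(85885) = -0.880362
theta = arccos(-258/sqrt(85885)) = 151.6860 degrees

a·b = -258, theta = 151.6860 deg


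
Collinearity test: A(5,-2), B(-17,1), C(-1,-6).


5*(1+ 6) - 17*(-6+ 2) - 1*(-2-1)
= 35 + 68 + 3 = 106

No, not collinear (determinant = 106)


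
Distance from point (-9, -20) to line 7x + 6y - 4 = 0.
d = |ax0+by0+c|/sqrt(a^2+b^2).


|7*(-9) + 6*(-20) - 4| = |-187| = 187
sqrt(49 + 36) = sqrt(85) = 9.2195
d = 187/sqrt(85) = 20.2830

20.2830


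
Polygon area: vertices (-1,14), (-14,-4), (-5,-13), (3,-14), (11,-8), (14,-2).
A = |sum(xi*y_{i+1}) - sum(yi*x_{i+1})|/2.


sum(xi*y_{i+1}) = -1*(-4) - 14*(-13) - 5*(-14) + 3*(-8) + 11*(-2) + 14*14 = 406
sum(yi*x_{i+1}) = 14*(-14) - 4*(-5) - 13*3 - 14*11 - 8*14 - 2*(-1) = -479
Area = |406 + 479|/2 = 885/2 = 442.5000

442.5000 sq units


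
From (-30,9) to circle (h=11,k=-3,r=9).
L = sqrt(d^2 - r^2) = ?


d = sqrt((-30-11)^2 + (9+ 3)^2) = sqrt(1681+144) = 42.7200
L = sqrt(1825.0000 - 81) = sqrt(1744.0000) = 41.7612

41.7612


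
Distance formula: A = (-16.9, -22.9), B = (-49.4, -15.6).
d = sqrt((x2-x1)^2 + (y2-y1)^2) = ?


dx = -49.4 + 16.9 = -32.5
dy = -15.6 + 22.9 = 7.3
d = sqrt(1056.25 + 53.29) = sqrt(1109.54) = 33.3098

33.3098


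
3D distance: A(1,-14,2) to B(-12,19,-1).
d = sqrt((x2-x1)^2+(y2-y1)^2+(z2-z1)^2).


dx=-13, dy=33, dz=-3
d = sqrt(169+1089+9) = sqrt(1267) = 35.5949

35.5949


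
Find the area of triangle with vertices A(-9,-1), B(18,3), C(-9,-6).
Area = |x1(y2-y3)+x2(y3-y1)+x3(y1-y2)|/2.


-9*(3+ 6) = -81
18*(-6+ 1) = -90
-9*(-1-3) = 36
sum = -135
Area = |-135|/2 = 67.5000

67.5000 sq units


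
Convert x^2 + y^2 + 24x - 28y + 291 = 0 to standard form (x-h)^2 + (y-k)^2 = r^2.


h = -D/2 = -24/2 = -12
k = -E/2 = 28/2 = 14
r^2 = h^2 + k^2 - F = 144 + 196 - 291 = 49
r = 7

Center (-12, 14), radius = 7


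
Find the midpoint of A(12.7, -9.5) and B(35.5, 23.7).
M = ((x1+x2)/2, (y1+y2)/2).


Mx = (12.7 + 35.5)/2 = 48.2/2 = 24.1000
My = (-9.5 + 23.7)/2 = 14.2/2 = 7.1000

(24.1000, 7.1000)


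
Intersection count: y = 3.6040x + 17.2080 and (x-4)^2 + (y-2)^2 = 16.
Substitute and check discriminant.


Substitute y = 3.6040x + 17.2080: (x-4)^2 + (3.6040x+17.2080-2)^2 = 16
Expand to Ax^2 + Bx + C = 0, where b-k = 15.208
A = 1+m^2 = 13.988816
B = 2(m(b-k) - h) = 2(3.6040*15.208 - 4) = 101.619264
C = h^2 + (b-k)^2 - r^2 = 16 + 231.283264 - 16 = 231.283264
disc = B^2-4AC = 10326.4748 - 12941.5161 = -2615.0413
disc < 0

0 intersection points


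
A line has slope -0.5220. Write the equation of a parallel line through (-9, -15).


Parallel lines have equal slopes.
m2 = -0.5220
b2 = -15 + 0.5220*(-9) = -19.6980

y = -0.5220x - 19.6980


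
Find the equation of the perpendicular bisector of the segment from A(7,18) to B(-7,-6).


Midpoint = (0, 6)
Slope of AB = dy/dx = -24/(-14) = 1.7143
Perp slope = -dx/dy = -14/24 = -0.5833
b = My - (perp slope)*Mx = 6 + (-14*0)/(-24) = 6 + 0 = 6.0000

y = -0.5833x + 6.0000


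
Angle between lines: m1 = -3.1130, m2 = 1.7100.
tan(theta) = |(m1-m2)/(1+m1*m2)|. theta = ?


m1-m2 = -4.823
1+m1*m2 = -4.32323
tan(theta) = |-4.823/(-4.32323)| = 1.115601
theta = arctan(|-4.823/(-4.32323)|) = 48.1277 degrees (acute angle)

48.1277 degrees


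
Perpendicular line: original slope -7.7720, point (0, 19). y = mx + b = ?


Perpendicular slope = -1/m1 = -1/(-7.7720) = 0.1287
b2 = y0 - m2*x0 = 19 + 0/(-7.7720) = 19 + 0 = 19.0000

y = 0.1287x + 19.0000


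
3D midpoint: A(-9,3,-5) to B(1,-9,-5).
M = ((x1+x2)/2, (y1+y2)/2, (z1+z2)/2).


Mx = (-9+1)/2 = -4.0000
My = (3- 9)/2 = -3.0000
Mz = (-5- 5)/2 = -5.0000

M = (-4.0000, -3.0000, -5.0000)


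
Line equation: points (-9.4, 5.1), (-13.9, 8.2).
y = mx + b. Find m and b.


m = (3.1)/(-4.5) = -0.6889
b = y1 - m*x1 = 5.1 - (3.1*(-9.4))/(-4.5) = 5.1 - 6.4756 = -1.3756

y = -0.6889x - 1.3756


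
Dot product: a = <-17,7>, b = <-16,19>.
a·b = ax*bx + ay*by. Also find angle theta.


a·b = -17*(-16) + 7*19 = 272 + 133 = 405
|a| = sqrt(289+49) = 18.3848
|b| = sqrt(256+361) = 24.8395
cos(theta) = 405/(sqrt(338)*sqrt(617)) = 405/sqrt(208546) = 0.886858
theta = arccos(405/sqrt(208546)) = 27.5190 degrees

a·b = 405, theta = 27.5190 deg


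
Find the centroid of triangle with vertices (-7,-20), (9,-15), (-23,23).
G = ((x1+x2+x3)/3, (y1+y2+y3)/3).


Gx = (-7+9- 23)/3 = -21/3 = -7.0000
Gy = (-20- 15+23)/3 = -12/3 = -4.0000

G = (-7.0000, -4.0000)


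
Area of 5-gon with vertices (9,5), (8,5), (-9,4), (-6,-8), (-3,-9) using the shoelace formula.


sum(xi*y_{i+1}) = 9*5 + 8*4 - 9*(-8) - 6*(-9) - 3*5 = 188
sum(yi*x_{i+1}) = 5*8 + 5*(-9) + 4*(-6) - 8*(-3) - 9*9 = -86
Area = |188 + 86|/2 = 274/2 = 137.0000

137.0000 sq units


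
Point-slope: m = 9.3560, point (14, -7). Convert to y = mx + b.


y + 7 = 9.3560(x - 14)
y = 9.3560x - 7 - 9.3560*14
y = 9.3560x - 137.9840

y = 9.3560x - 137.9840


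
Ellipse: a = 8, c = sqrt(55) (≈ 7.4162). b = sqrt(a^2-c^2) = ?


b^2 = 8^2 - (sqrt(55))^2 = 64 - 55 = 9
b = sqrt(9) = 3

b = 3


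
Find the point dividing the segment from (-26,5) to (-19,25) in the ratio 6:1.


Px = (6*(-19) + 1*(-26))/7 = -140/7 = -20.0000
Py = (6*25 + 1*5)/7 = 155/7 = 22.1429

P = (-20.0000, 22.1429)


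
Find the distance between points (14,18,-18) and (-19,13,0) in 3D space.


dx=-33, dy=-5, dz=18
d = sqrt(1089+25+324) = sqrt(1438) = 37.9210

37.9210


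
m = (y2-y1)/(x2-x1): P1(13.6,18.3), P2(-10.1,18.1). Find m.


dy = 18.1 - 18.3 = -0.2
dx = -10.1 - 13.6 = -23.7
m = -0.2/(-23.7) = 0.0084

m = 0.0084


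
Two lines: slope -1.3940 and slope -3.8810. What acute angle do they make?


m1-m2 = 2.487
1+m1*m2 = 6.410114
tan(theta) = |2.487/6.410114| = 0.387981
theta = arctan(|2.487/6.410114|) = 21.2053 degrees (acute angle)

21.2053 degrees


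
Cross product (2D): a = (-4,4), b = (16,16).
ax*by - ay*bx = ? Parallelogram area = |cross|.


cross = -4*16 - 4*16 = -64 - 64 = -128
Parallelogram area = |-128| = 128

cross = -128, parallelogram area = 128


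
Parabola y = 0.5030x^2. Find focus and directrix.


a = 0.5030
1/(4a) = 0.4970
Focus = (0, 0.4970)
Directrix: y = -0.4970

Focus = (0, 0.4970), Directrix: y = -0.4970


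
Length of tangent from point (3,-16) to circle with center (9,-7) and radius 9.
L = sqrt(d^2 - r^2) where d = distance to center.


d = sqrt((3-9)^2 + (-16+ 7)^2) = sqrt(36+81) = 10.8167
L = sqrt(117.0000 - 81) = sqrt(36.0000) = 6.0000

6.0000


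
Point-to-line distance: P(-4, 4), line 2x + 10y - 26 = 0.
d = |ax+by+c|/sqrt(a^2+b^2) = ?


|2*(-4) + 10*4 - 26| = |6| = 6
sqrt(4 + 100) = sqrt(104) = 10.1980
d = 6/sqrt(104) = 0.5883

0.5883


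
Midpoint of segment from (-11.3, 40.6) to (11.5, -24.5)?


Mx = (-11.3 + 11.5)/2 = 0.2/2 = 0.1000
My = (40.6 - 24.5)/2 = 16.1/2 = 8.0500

(0.1000, 8.0500)


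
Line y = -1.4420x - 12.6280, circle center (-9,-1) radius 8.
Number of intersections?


Substitute y = -1.4420x - 12.6280: (x+ 9)^2 + (-1.4420x- 12.6280+ 1)^2 = 64
Expand to Ax^2 + Bx + C = 0, where b-k = -11.628
A = 1+m^2 = 3.079364
B = 2(m(b-k) - h) = 2(-1.4420*(-11.628) + 9) = 51.535152
C = h^2 + (b-k)^2 - r^2 = 81 + 135.210384 - 64 = 152.210384
disc = B^2-4AC = 2655.8719 - 1874.8447 = 781.0272
disc > 0

2 intersection points


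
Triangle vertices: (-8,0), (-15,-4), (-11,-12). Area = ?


-8*(-4+ 12) = -64
-15*(-12-0) = 180
-11*(0+ 4) = -44
sum = 72
Area = |72|/2 = 36.0000

36.0000 sq units


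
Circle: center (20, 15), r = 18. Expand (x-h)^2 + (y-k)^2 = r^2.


(x-20)^2 + (y-15)^2 = 18^2
D = -2h = -40, E = -2k = -30
F = h^2+k^2-r^2 = 400+225-324 = 301

x^2 + y^2 - 40x - 30y + 301 = 0


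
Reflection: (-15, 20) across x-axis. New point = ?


Reflection rule for x-axis: (x, -y)
(-15, 20) -> (-15, -20)

(-15, -20)


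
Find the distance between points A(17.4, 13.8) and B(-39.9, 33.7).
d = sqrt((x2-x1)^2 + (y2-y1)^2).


dx = -39.9 - 17.4 = -57.3
dy = 33.7 - 13.8 = 19.9
d = sqrt(3283.29 + 396.01) = sqrt(3679.3) = 60.6572

60.6572


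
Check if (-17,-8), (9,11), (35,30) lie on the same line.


-17*(11-30) + 9*(30+ 8) + 35*(-8-11)
= 323 + 342 - 665 = 0

Yes, collinear (determinant = 0)


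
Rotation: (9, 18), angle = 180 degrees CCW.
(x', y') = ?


cos(180) = -1, sin(180) = 0
x' = 9*(-1) - 18*0 = -9
y' = 9*0 + 18*(-1) = -18

(-9, -18)


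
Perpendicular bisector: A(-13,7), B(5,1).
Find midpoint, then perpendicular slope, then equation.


Midpoint = (-4, 4)
Slope of AB = dy/dx = -6/18 = -0.3333
Perp slope = -dx/dy = 18/6 = 3.0000
b = My - (perp slope)*Mx = 4 + (18*(-4))/(-6) = 4 + 12.0000 = 16.0000

y = 3.0000x + 16.0000


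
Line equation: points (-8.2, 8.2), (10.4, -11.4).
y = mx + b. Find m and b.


m = (-19.6)/(18.6) = -1.0538
b = y1 - m*x1 = 8.2 - (-19.6*(-8.2))/(18.6) = 8.2 - 8.6409 = -0.4409

y = -1.0538x - 0.4409


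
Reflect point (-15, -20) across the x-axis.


Reflection rule for x-axis: (x, -y)
(-15, -20) -> (-15, 20)

(-15, 20)


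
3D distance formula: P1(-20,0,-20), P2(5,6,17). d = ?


dx=25, dy=6, dz=37
d = sqrt(625+36+1369) = sqrt(2030) = 45.0555

45.0555


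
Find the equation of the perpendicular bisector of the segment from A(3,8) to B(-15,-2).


Midpoint = (-6, 3)
Slope of AB = dy/dx = -10/(-18) = 0.5556
Perp slope = -dx/dy = -18/10 = -1.8000
b = My - (perp slope)*Mx = 3 + (-18*(-6))/(-10) = 3 - 10.8000 = -7.8000

y = -1.8000x - 7.8000


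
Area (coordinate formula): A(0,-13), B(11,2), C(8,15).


0*(2-15) = 0
11*(15+ 13) = 308
8*(-13-2) = -120
sum = 188
Area = |188|/2 = 94.0000

94.0000 sq units


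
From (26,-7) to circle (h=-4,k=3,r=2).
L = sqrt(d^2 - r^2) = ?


d = sqrt((26+ 4)^2 + (-7-3)^2) = sqrt(900+100) = 31.6228
L = sqrt(1000.0000 - 4) = sqrt(996.0000) = 31.5595

31.5595


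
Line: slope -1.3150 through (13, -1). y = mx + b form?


y + 1 = -1.3150(x - 13)
y = -1.3150x - 1 + 1.3150*13
y = -1.3150x + 16.0950

y = -1.3150x + 16.0950


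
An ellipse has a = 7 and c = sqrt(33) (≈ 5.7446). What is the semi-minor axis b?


b^2 = 7^2 - (sqrt(33))^2 = 49 - 33 = 16
b = sqrt(16) = 4

b = 4


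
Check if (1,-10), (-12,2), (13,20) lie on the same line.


1*(2-20) - 12*(20+ 10) + 13*(-10-2)
= -18 - 360 - 156 = -534

No, not collinear (determinant = -534)


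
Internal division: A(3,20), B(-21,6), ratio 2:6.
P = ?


Px = (2*(-21) + 6*3)/8 = -24/8 = -3.0000
Py = (2*6 + 6*20)/8 = 132/8 = 16.5000

P = (-3.0000, 16.5000)


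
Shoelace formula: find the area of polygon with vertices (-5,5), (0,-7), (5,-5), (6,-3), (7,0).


sum(xi*y_{i+1}) = -5*(-7) + 0*(-5) + 5*(-3) + 6*0 + 7*5 = 55
sum(yi*x_{i+1}) = 5*0 - 7*5 - 5*6 - 3*7 + 0*(-5) = -86
Area = |55 + 86|/2 = 141/2 = 70.5000

70.5000 sq units


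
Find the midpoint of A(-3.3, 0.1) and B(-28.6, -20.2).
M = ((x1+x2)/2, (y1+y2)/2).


Mx = (-3.3 - 28.6)/2 = -31.9/2 = -15.9500
My = (0.1 - 20.2)/2 = -20.1/2 = -10.0500

(-15.9500, -10.0500)


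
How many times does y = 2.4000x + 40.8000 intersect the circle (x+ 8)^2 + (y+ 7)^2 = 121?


Substitute y = 2.4000x + 40.8000: (x+ 8)^2 + (2.4000x+40.8000+ 7)^2 = 121
Expand to Ax^2 + Bx + C = 0, where b-k = 47.8
A = 1+m^2 = 6.76
B = 2(m(b-k) - h) = 2(2.4000*47.8 + 8) = 245.44
C = h^2 + (b-k)^2 - r^2 = 64 + 2284.84 - 121 = 2227.84
disc = B^2-4AC = 60240.7936 - 60240.7936 = 0
disc = 0

1 intersection point (tangent)


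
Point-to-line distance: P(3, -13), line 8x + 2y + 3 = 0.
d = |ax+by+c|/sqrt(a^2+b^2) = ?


|8*3 + 2*(-13) + 3| = |1| = 1
sqrt(64 + 4) = sqrt(68) = 8.2462
d = 1/sqrt(68) = 0.1213

0.1213


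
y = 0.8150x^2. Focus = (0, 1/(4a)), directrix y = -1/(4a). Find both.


a = 0.8150
1/(4a) = 0.3067
Focus = (0, 0.3067)
Directrix: y = -0.3067

Focus = (0, 0.3067), Directrix: y = -0.3067


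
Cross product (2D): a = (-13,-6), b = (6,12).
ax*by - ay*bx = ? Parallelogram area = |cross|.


cross = -13*12 + 6*6 = -156 + 36 = -120
Parallelogram area = |-120| = 120

cross = -120, parallelogram area = 120


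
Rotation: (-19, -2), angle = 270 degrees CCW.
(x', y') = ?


cos(270) = 0, sin(270) = -1
x' = -19*0 + 2*(-1) = -2
y' = -19*(-1) - 2*0 = 19

(-2, 19)


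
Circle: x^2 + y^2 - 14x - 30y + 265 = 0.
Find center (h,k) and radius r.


h = -D/2 = 14/2 = 7
k = -E/2 = 30/2 = 15
r^2 = h^2 + k^2 - F = 49 + 225 - 265 = 9
r = 3

Center (7, 15), radius = 3


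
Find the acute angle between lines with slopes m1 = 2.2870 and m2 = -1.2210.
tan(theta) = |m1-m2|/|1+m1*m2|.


m1-m2 = 3.508
1+m1*m2 = -1.792427
tan(theta) = |3.508/(-1.792427)| = 1.957123
theta = arctan(|3.508/(-1.792427)|) = 62.9351 degrees (acute angle)

62.9351 degrees


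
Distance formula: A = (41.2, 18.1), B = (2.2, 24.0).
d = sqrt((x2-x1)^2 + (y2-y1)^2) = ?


dx = 2.2 - 41.2 = -39.0
dy = 24.0 - 18.1 = 5.9
d = sqrt(1521.0 + 34.81) = sqrt(1555.81) = 39.4438

39.4438


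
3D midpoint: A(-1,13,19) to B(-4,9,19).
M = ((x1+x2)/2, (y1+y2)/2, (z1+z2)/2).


Mx = (-1- 4)/2 = -2.5000
My = (13+9)/2 = 11.0000
Mz = (19+19)/2 = 19.0000

M = (-2.5000, 11.0000, 19.0000)


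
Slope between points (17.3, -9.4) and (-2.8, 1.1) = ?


dy = 1.1 + 9.4 = 10.5
dx = -2.8 - 17.3 = -20.1
m = 10.5/(-20.1) = -0.5224

m = -0.5224


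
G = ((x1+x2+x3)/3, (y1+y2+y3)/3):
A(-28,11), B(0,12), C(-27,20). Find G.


Gx = (-28+0- 27)/3 = -55/3 = -18.3333
Gy = (11+12+20)/3 = 43/3 = 14.3333

G = (-18.3333, 14.3333)


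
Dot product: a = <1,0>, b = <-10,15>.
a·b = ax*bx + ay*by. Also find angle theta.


a·b = 1*(-10) + 0*15 = -10 + 0 = -10
|a| = sqrt(1+0) = 1.0000
|b| = sqrt(100+225) = 18.0278
cos(theta) = -10/(sqrt(1)*sqrt(325)) = -10/sqrt(325) = -0.554700
theta = arccos(-10/sqrt(325)) = 123.6901 degrees

a·b = -10, theta = 123.6901 deg


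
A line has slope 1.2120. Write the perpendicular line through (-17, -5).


Perpendicular slope = -1/m1 = -1/1.2120 = -0.8251
b2 = y0 - m2*x0 = -5 - 17/1.2120 = -5 - 14.0264 = -19.0264

y = -0.8251x - 19.0264


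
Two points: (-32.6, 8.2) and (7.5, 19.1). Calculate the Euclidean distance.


dx = 7.5 + 32.6 = 40.1
dy = 19.1 - 8.2 = 10.9
d = sqrt(1608.01 + 118.81) = sqrt(1726.82) = 41.5550

41.5550


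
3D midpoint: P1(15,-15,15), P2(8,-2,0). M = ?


Mx = (15+8)/2 = 11.5000
My = (-15- 2)/2 = -8.5000
Mz = (15+0)/2 = 7.5000

M = (11.5000, -8.5000, 7.5000)


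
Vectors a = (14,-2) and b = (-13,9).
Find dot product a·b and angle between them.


a·b = 14*(-13) - 2*9 = -182 - 18 = -200
|a| = sqrt(196+4) = 14.1421
|b| = sqrt(169+81) = 15.8114
cos(theta) = -200/(sqrt(200)*sqrt(250)) = -200/sqrt(50000) = -0.894427
theta = arccos(-200/sqrt(50000)) = 153.4349 degrees

a·b = -200, theta = 153.4349 deg


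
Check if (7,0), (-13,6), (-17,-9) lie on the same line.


7*(6+ 9) - 13*(-9-0) - 17*(0-6)
= 105 + 117 + 102 = 324

No, not collinear (determinant = 324)


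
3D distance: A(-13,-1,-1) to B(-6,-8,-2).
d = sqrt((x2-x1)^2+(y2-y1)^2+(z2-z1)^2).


dx=7, dy=-7, dz=-1
d = sqrt(49+49+1) = sqrt(99) = 9.9499

9.9499


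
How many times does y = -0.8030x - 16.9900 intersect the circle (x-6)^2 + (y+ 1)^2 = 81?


Substitute y = -0.8030x - 16.9900: (x-6)^2 + (-0.8030x- 16.9900+ 1)^2 = 81
Expand to Ax^2 + Bx + C = 0, where b-k = -15.99
A = 1+m^2 = 1.644809
B = 2(m(b-k) - h) = 2(-0.8030*(-15.99) - 6) = 13.67994
C = h^2 + (b-k)^2 - r^2 = 36 + 255.6801 - 81 = 210.6801
disc = B^2-4AC = 187.1408 - 1386.1141 = -1198.9733
disc < 0

0 intersection points


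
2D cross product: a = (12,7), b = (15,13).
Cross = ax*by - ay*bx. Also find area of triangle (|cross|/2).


cross = 12*13 - 7*15 = 156 - 105 = 51
Triangle area = |51|/2 = 51/2 = 25.5000

cross = 51, triangle area = 25.5000


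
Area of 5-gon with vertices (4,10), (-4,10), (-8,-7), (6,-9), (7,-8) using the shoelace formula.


sum(xi*y_{i+1}) = 4*10 - 4*(-7) - 8*(-9) + 6*(-8) + 7*10 = 162
sum(yi*x_{i+1}) = 10*(-4) + 10*(-8) - 7*6 - 9*7 - 8*4 = -257
Area = |162 + 257|/2 = 419/2 = 209.5000

209.5000 sq units


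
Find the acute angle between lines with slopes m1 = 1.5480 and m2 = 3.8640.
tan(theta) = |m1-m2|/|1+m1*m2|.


m1-m2 = -2.316
1+m1*m2 = 6.981472
tan(theta) = |-2.316/6.981472| = 0.331735
theta = arctan(|-2.316/6.981472|) = 18.3525 degrees (acute angle)

18.3525 degrees


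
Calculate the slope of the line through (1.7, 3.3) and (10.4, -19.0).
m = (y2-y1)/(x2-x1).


dy = -19.0 - 3.3 = -22.3
dx = 10.4 - 1.7 = 8.7
m = -22.3/8.7 = -2.5632

m = -2.5632


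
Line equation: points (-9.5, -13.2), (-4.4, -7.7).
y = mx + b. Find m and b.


m = (5.5)/(5.1) = 1.0784
b = y1 - m*x1 = -13.2 - (5.5*(-9.5))/(5.1) = -13.2 + 10.2451 = -2.9549

y = 1.0784x - 2.9549


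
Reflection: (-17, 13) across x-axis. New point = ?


Reflection rule for x-axis: (x, -y)
(-17, 13) -> (-17, -13)

(-17, -13)


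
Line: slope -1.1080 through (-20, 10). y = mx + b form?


y - 10 = -1.1080(x + 20)
y = -1.1080x + 10 + 1.1080*(-20)
y = -1.1080x - 12.1600

y = -1.1080x - 12.1600


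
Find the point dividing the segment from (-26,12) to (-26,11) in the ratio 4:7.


Px = (4*(-26) + 7*(-26))/11 = -286/11 = -26.0000
Py = (4*11 + 7*12)/11 = 128/11 = 11.6364

P = (-26.0000, 11.6364)


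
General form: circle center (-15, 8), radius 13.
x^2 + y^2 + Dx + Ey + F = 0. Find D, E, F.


(x+ 15)^2 + (y-8)^2 = 13^2
D = -2h = 30, E = -2k = -16
F = h^2+k^2-r^2 = 225+64-169 = 120

D = 30, E = -16, F = 120


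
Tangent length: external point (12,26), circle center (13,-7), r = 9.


d = sqrt((12-13)^2 + (26+ 7)^2) = sqrt(1+1089) = 33.0151
L = sqrt(1090.0000 - 81) = sqrt(1009.0000) = 31.7648

31.7648


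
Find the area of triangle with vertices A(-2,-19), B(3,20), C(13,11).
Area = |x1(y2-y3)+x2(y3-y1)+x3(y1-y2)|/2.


-2*(20-11) = -18
3*(11+ 19) = 90
13*(-19-20) = -507
sum = -435
Area = |-435|/2 = 217.5000

217.5000 sq units


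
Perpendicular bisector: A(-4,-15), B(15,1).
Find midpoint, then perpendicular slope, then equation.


Midpoint = (5.5, -7)
Slope of AB = dy/dx = 16/19 = 0.8421
Perp slope = -dx/dy = -19/16 = -1.1875
b = My - (perp slope)*Mx = -7 + (19*5.5)/16 = -7 + 6.5312 = -0.4688

y = -1.1875x - 0.4688


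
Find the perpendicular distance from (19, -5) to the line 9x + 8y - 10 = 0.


|9*19 + 8*(-5) - 10| = |121| = 121
sqrt(81 + 64) = sqrt(145) = 12.0416
d = 121/sqrt(145) = 10.0485

10.0485


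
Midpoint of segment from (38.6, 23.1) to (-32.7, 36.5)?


Mx = (38.6 - 32.7)/2 = 5.9/2 = 2.9500
My = (23.1 + 36.5)/2 = 59.6/2 = 29.8000

(2.9500, 29.8000)


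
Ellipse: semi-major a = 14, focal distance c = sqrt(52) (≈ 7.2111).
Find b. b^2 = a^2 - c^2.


b^2 = 14^2 - (sqrt(52))^2 = 196 - 52 = 144
b = sqrt(144) = 12

b = 12


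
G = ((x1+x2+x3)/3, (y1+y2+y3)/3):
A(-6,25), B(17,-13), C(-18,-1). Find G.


Gx = (-6+17- 18)/3 = -7/3 = -2.3333
Gy = (25- 13- 1)/3 = 11/3 = 3.6667

G = (-2.3333, 3.6667)


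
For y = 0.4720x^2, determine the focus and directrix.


a = 0.4720
1/(4a) = 0.5297
Focus = (0, 0.5297)
Directrix: y = -0.5297

Focus = (0, 0.5297), Directrix: y = -0.5297


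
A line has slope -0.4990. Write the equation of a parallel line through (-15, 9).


Parallel lines have equal slopes.
m2 = -0.4990
b2 = 9 + 0.4990*(-15) = 1.5150

y = -0.4990x + 1.5150


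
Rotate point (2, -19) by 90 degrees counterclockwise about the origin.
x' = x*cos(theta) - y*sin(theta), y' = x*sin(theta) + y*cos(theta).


cos(90) = 0, sin(90) = 1
x' = 2*0 + 19*1 = 19
y' = 2*1 - 19*0 = 2

(19, 2)


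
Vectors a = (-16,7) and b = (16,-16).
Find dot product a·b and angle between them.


a·b = -16*16 + 7*(-16) = -256 - 112 = -368
|a| = sqrt(256+49) = 17.4642
|b| = sqrt(256+256) = 22.6274
cos(theta) = -368/(sqrt(305)*sqrt(512)) = -368/sqrt(156160) = -0.931243
theta = arccos(-368/sqrt(156160)) = 158.6294 degrees

a·b = -368, theta = 158.6294 deg


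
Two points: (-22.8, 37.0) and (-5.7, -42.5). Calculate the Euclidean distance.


dx = -5.7 + 22.8 = 17.1
dy = -42.5 - 37.0 = -79.5
d = sqrt(292.41 + 6320.25) = sqrt(6612.66) = 81.3183

81.3183


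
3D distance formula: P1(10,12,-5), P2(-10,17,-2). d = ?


dx=-20, dy=5, dz=3
d = sqrt(400+25+9) = sqrt(434) = 20.8327

20.8327


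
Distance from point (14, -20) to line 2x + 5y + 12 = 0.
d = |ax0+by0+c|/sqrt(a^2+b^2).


|2*14 + 5*(-20) + 12| = |-60| = 60
sqrt(4 + 25) = sqrt(29) = 5.3852
d = 60/sqrt(29) = 11.1417

11.1417


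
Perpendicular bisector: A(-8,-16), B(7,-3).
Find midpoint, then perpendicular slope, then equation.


Midpoint = (-0.5, -9.5)
Slope of AB = dy/dx = 13/15 = 0.8667
Perp slope = -dx/dy = -15/13 = -1.1538
b = My - (perp slope)*Mx = -9.5 + (15*(-0.5))/13 = -9.5 - 0.5769 = -10.0769

y = -1.1538x - 10.0769


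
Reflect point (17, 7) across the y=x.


Reflection rule for y=x: (y, x)
(17, 7) -> (7, 17)

(7, 17)


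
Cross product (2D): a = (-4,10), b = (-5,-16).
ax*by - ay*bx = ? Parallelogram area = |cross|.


cross = -4*(-16) - 10*(-5) = 64 + 50 = 114
Parallelogram area = |114| = 114

cross = 114, parallelogram area = 114


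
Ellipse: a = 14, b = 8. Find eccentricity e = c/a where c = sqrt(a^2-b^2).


c = sqrt(196-64) = sqrt(132) = 11.4891
e = c/a = sqrt(132)/14 = 0.8207

e = 0.8207


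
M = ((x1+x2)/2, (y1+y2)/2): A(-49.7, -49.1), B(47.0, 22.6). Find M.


Mx = (-49.7 + 47.0)/2 = -2.7/2 = -1.3500
My = (-49.1 + 22.6)/2 = -26.5/2 = -13.2500

(-1.3500, -13.2500)


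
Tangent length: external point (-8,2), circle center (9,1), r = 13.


d = sqrt((-8-9)^2 + (2-1)^2) = sqrt(289+1) = 17.0294
L = sqrt(290.0000 - 169) = sqrt(121.0000) = 11.0000

11.0000


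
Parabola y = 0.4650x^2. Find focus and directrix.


a = 0.4650
1/(4a) = 0.5376
Focus = (0, 0.5376)
Directrix: y = -0.5376

Focus = (0, 0.5376), Directrix: y = -0.5376


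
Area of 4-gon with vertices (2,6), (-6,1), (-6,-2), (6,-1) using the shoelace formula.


sum(xi*y_{i+1}) = 2*1 - 6*(-2) - 6*(-1) + 6*6 = 56
sum(yi*x_{i+1}) = 6*(-6) + 1*(-6) - 2*6 - 1*2 = -56
Area = |56 + 56|/2 = 112/2 = 56.0000

56.0000 sq units
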